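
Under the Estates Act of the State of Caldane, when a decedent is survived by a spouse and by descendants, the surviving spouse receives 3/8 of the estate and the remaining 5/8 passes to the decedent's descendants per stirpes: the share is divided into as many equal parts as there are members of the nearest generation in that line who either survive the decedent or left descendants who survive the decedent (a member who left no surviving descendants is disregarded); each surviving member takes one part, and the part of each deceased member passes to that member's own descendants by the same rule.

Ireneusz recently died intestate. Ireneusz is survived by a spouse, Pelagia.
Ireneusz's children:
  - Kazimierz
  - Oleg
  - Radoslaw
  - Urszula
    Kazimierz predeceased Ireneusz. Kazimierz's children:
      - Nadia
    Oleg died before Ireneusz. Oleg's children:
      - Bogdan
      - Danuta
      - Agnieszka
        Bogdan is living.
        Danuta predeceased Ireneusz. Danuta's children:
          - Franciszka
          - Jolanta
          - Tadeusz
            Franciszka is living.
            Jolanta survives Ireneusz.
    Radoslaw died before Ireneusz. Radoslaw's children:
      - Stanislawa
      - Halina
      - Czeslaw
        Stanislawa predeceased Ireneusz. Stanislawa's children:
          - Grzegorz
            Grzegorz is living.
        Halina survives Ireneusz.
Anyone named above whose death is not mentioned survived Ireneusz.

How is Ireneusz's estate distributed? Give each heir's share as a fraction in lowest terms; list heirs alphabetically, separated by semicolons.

Pelagia, as surviving spouse, takes 3/8.
The remaining 5/8 passes to Ireneusz's descendants per stirpes.
The 5/8 is divided into 4 equal shares of 5/32 among Kazimierz, Oleg, Radoslaw, Urszula.
Kazimierz predeceased; the 5/32 allotted to Kazimierz's branch passes to Kazimierz's issue by representation.
Nadia is the sole taker at this level and receives the full 5/32.
Oleg predeceased; the 5/32 allotted to Oleg's branch passes to Oleg's issue by representation.
The 5/32 is divided into 3 equal shares of 5/96 among Bogdan, Danuta, Agnieszka.
Bogdan is living and takes 5/96.
Danuta predeceased; the 5/96 allotted to Danuta's branch passes to Danuta's issue by representation.
The 5/96 is divided into 3 equal shares of 5/288 among Franciszka, Jolanta, Tadeusz.
Franciszka is living and takes 5/288.
Jolanta is living and takes 5/288.
Tadeusz is living and takes 5/288.
Agnieszka is living and takes 5/96.
Radoslaw predeceased; the 5/32 allotted to Radoslaw's branch passes to Radoslaw's issue by representation.
The 5/32 is divided into 3 equal shares of 5/96 among Stanislawa, Halina, Czeslaw.
Stanislawa predeceased; the 5/96 allotted to Stanislawa's branch passes to Stanislawa's issue by representation.
Grzegorz is the sole taker at this level and receives the full 5/96.
Halina is living and takes 5/96.
Czeslaw is living and takes 5/96.
Urszula is living and takes 5/32.

Agnieszka 5/96; Bogdan 5/96; Czeslaw 5/96; Franciszka 5/288; Grzegorz 5/96; Halina 5/96; Jolanta 5/288; Nadia 5/32; Pelagia 3/8; Tadeusz 5/288; Urszula 5/32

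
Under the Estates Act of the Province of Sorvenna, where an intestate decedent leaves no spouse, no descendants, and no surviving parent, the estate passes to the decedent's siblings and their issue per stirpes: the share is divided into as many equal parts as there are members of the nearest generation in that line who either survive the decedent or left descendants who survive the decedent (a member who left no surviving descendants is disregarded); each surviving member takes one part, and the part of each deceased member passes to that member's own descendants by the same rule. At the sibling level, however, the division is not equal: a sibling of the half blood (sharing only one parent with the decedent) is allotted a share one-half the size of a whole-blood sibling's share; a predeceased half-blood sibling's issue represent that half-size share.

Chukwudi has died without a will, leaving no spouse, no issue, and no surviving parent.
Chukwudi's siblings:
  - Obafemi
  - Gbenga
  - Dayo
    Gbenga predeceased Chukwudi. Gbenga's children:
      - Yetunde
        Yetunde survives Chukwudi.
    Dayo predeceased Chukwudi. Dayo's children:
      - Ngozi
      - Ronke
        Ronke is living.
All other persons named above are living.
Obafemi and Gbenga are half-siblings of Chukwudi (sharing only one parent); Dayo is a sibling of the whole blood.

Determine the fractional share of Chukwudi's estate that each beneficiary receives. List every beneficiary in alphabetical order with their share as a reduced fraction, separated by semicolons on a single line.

No spouse, descendants, or parent survives, so the estate passes to Chukwudi's siblings per stirpes.
Half-blood siblings count for one-half the weight of whole-blood siblings at the initial division.
Dividing 1 in proportion to weights (total weight 2): Obafemi (weight 1/2) → 1/4; Gbenga (weight 1/2) → 1/4; Dayo (weight 1) → 1/2.
Obafemi is living and takes 1/4.
Gbenga predeceased; the 1/4 allotted to Gbenga's branch passes to Gbenga's issue by representation.
Yetunde is the sole taker at this level and receives the full 1/4.
Dayo predeceased; the 1/2 allotted to Dayo's branch passes to Dayo's issue by representation.
The 1/2 is divided into 2 equal shares of 1/4 among Ngozi, Ronke.
Ngozi is living and takes 1/4.
Ronke is living and takes 1/4.

Ngozi 1/4; Obafemi 1/4; Ronke 1/4; Yetunde 1/4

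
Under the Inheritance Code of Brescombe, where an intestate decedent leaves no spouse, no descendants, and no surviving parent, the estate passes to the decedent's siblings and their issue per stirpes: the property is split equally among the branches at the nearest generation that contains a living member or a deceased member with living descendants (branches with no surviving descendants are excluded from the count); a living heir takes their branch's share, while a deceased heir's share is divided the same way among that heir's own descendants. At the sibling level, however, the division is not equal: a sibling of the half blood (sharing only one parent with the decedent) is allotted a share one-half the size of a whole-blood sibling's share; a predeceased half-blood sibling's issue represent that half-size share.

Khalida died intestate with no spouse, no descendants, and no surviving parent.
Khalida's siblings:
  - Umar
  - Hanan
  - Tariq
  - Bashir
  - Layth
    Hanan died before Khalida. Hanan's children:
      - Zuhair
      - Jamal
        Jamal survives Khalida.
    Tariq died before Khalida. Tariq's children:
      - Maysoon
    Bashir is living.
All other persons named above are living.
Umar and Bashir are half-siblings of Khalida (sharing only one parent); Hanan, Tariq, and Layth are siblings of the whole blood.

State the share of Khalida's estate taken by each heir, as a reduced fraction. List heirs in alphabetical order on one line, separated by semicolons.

No spouse, descendants, or parent survives, so the estate passes to Khalida's siblings per stirpes.
Half-blood siblings count for one-half the weight of whole-blood siblings at the initial division.
Dividing 1 in proportion to weights (total weight 4): Umar (weight 1/2) → 1/8; Hanan (weight 1) → 1/4; Tariq (weight 1) → 1/4; Bashir (weight 1/2) → 1/8; Layth (weight 1) → 1/4.
Umar is living and takes 1/8.
Hanan predeceased; the 1/4 allotted to Hanan's branch passes to Hanan's issue by representation.
The 1/4 is divided into 2 equal shares of 1/8 among Zuhair, Jamal.
Zuhair is living and takes 1/8.
Jamal is living and takes 1/8.
Tariq predeceased; the 1/4 allotted to Tariq's branch passes to Tariq's issue by representation.
Maysoon is the sole taker at this level and receives the full 1/4.
Bashir is living and takes 1/8.
Layth is living and takes 1/4.

Bashir 1/8; Jamal 1/8; Layth 1/4; Maysoon 1/4; Umar 1/8; Zuhair 1/8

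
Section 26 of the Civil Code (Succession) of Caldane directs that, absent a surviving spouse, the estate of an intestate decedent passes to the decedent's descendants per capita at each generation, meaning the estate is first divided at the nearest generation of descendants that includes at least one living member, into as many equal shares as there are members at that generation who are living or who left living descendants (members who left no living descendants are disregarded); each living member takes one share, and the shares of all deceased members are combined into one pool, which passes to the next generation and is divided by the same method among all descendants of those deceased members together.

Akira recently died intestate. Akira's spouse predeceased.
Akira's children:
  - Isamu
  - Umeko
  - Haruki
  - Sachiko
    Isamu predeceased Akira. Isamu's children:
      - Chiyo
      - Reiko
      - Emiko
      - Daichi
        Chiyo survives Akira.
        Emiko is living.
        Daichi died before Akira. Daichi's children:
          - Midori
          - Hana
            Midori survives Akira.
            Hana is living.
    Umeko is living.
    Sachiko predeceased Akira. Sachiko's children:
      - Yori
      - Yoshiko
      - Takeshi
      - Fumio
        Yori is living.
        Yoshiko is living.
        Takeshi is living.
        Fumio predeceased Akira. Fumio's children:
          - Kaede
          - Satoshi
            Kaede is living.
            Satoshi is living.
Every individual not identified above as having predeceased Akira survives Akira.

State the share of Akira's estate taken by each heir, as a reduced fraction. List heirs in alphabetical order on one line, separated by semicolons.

Chiyo 1/16; Emiko 1/16; Hana 1/32; Haruki 1/4; Kaede 1/32; Midori 1/32; Reiko 1/16; Satoshi 1/32; Takeshi 1/16; Umeko 1/4; Yori 1/16; Yoshiko 1/16

There is no surviving spouse, so the entire estate passes to Akira's descendants per capita at each generation.
At generation 1 (Isamu, Umeko, Haruki, Sachiko) there are 4 shares of (1)/4 = 1/4 each.
Living: Umeko and Haruki — each takes 1/4.
Deceased: Isamu and Sachiko. Their combined 1/2 is pooled and carried to generation 2.
At generation 2 (Chiyo, Reiko, Emiko, Daichi, Yori, Yoshiko, Takeshi, Fumio) there are 8 shares of (1/2)/8 = 1/16 each.
Living: Chiyo, Reiko, Emiko, Yori, Yoshiko, and Takeshi — each takes 1/16.
Deceased: Daichi and Fumio. Their combined 1/8 is pooled and carried to generation 3.
At generation 3 (Midori, Hana, Kaede, Satoshi) there are 4 shares of (1/8)/4 = 1/32 each.
Living: Midori, Hana, Kaede, and Satoshi — each takes 1/32.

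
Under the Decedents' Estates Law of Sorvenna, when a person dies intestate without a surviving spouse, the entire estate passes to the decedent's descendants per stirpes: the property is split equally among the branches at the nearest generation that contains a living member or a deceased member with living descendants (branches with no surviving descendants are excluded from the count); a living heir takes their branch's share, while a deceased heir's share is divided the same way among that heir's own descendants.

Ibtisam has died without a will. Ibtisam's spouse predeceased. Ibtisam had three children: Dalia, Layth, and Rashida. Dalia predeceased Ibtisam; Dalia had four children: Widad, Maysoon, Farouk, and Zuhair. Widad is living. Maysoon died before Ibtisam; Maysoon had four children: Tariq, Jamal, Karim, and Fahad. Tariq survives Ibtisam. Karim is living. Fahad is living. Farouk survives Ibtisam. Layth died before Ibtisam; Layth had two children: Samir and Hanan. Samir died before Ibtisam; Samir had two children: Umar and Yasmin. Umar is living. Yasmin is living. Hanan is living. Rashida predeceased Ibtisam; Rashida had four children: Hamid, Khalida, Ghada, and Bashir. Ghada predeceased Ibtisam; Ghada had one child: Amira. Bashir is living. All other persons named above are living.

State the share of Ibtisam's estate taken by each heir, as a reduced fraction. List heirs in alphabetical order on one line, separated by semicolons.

There is no surviving spouse, so the entire estate passes to Ibtisam's descendants per stirpes.
The estate is divided into 3 equal shares of 1/3 among Dalia, Layth, Rashida.
Dalia predeceased; the 1/3 allotted to Dalia's branch passes to Dalia's issue by representation.
The 1/3 is divided into 4 equal shares of 1/12 among Widad, Maysoon, Farouk, Zuhair.
Widad is living and takes 1/12.
Maysoon predeceased; the 1/12 allotted to Maysoon's branch passes to Maysoon's issue by representation.
The 1/12 is divided into 4 equal shares of 1/48 among Tariq, Jamal, Karim, Fahad.
Tariq is living and takes 1/48.
Jamal is living and takes 1/48.
Karim is living and takes 1/48.
Fahad is living and takes 1/48.
Farouk is living and takes 1/12.
Zuhair is living and takes 1/12.
Layth predeceased; the 1/3 allotted to Layth's branch passes to Layth's issue by representation.
The 1/3 is divided into 2 equal shares of 1/6 among Samir, Hanan.
Samir predeceased; the 1/6 allotted to Samir's branch passes to Samir's issue by representation.
The 1/6 is divided into 2 equal shares of 1/12 among Umar, Yasmin.
Umar is living and takes 1/12.
Yasmin is living and takes 1/12.
Hanan is living and takes 1/6.
Rashida predeceased; the 1/3 allotted to Rashida's branch passes to Rashida's issue by representation.
The 1/3 is divided into 4 equal shares of 1/12 among Hamid, Khalida, Ghada, Bashir.
Hamid is living and takes 1/12.
Khalida is living and takes 1/12.
Ghada predeceased; the 1/12 allotted to Ghada's branch passes to Ghada's issue by representation.
Amira is the sole taker at this level and receives the full 1/12.
Bashir is living and takes 1/12.

Amira 1/12; Bashir 1/12; Fahad 1/48; Farouk 1/12; Hamid 1/12; Hanan 1/6; Jamal 1/48; Karim 1/48; Khalida 1/12; Tariq 1/48; Umar 1/12; Widad 1/12; Yasmin 1/12; Zuhair 1/12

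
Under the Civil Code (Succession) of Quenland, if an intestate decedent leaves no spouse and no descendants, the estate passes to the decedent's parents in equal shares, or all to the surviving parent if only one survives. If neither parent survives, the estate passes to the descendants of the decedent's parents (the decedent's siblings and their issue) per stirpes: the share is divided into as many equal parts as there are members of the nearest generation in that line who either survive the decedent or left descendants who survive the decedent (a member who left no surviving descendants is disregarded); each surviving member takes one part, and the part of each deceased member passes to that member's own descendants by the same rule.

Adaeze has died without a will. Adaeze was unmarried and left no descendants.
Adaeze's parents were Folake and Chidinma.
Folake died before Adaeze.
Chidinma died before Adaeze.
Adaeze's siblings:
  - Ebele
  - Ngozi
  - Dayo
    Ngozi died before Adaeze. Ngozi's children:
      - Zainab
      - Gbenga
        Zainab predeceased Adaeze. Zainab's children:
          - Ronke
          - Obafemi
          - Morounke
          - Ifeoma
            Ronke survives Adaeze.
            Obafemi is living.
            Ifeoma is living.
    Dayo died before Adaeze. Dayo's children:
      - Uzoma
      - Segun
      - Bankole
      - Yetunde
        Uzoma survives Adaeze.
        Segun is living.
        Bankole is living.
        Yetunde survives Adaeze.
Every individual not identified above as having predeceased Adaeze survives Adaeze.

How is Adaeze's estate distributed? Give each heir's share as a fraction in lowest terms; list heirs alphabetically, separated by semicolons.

Neither parent survives and there are no descendants, so the estate passes to Adaeze's siblings and their issue per stirpes.
The estate is divided into 3 equal shares of 1/3 among Ebele, Ngozi, Dayo.
Ebele is living and takes 1/3.
Ngozi predeceased; the 1/3 allotted to Ngozi's branch passes to Ngozi's issue by representation.
The 1/3 is divided into 2 equal shares of 1/6 among Zainab, Gbenga.
Zainab predeceased; the 1/6 allotted to Zainab's branch passes to Zainab's issue by representation.
The 1/6 is divided into 4 equal shares of 1/24 among Ronke, Obafemi, Morounke, Ifeoma.
Ronke is living and takes 1/24.
Obafemi is living and takes 1/24.
Morounke is living and takes 1/24.
Ifeoma is living and takes 1/24.
Gbenga is living and takes 1/6.
Dayo predeceased; the 1/3 allotted to Dayo's branch passes to Dayo's issue by representation.
The 1/3 is divided into 4 equal shares of 1/12 among Uzoma, Segun, Bankole, Yetunde.
Uzoma is living and takes 1/12.
Segun is living and takes 1/12.
Bankole is living and takes 1/12.
Yetunde is living and takes 1/12.

Bankole 1/12; Ebele 1/3; Gbenga 1/6; Ifeoma 1/24; Morounke 1/24; Obafemi 1/24; Ronke 1/24; Segun 1/12; Uzoma 1/12; Yetunde 1/12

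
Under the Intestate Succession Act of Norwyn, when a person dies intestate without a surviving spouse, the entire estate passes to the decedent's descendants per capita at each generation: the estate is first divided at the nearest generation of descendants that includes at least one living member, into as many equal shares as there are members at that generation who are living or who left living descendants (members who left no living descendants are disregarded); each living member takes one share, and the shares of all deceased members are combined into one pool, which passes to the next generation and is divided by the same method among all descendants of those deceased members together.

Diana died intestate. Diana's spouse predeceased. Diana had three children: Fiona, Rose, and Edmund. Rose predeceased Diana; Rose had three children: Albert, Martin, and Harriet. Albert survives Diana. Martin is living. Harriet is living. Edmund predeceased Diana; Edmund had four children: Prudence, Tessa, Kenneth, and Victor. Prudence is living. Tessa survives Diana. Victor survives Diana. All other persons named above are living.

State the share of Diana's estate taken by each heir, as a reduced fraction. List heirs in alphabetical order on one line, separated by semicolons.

Albert 2/21; Fiona 1/3; Harriet 2/21; Kenneth 2/21; Martin 2/21; Prudence 2/21; Tessa 2/21; Victor 2/21

There is no surviving spouse, so the entire estate passes to Diana's descendants per capita at each generation.
At generation 1 (Fiona, Rose, Edmund) there are 3 shares of (1)/3 = 1/3 each.
Living: Fiona — each takes 1/3.
Deceased: Rose and Edmund. Their combined 2/3 is pooled and carried to generation 2.
At generation 2 (Albert, Martin, Harriet, Prudence, Tessa, Kenneth, Victor) there are 7 shares of (2/3)/7 = 2/21 each.
Living: Albert, Martin, Harriet, Prudence, Tessa, Kenneth, and Victor — each takes 2/21.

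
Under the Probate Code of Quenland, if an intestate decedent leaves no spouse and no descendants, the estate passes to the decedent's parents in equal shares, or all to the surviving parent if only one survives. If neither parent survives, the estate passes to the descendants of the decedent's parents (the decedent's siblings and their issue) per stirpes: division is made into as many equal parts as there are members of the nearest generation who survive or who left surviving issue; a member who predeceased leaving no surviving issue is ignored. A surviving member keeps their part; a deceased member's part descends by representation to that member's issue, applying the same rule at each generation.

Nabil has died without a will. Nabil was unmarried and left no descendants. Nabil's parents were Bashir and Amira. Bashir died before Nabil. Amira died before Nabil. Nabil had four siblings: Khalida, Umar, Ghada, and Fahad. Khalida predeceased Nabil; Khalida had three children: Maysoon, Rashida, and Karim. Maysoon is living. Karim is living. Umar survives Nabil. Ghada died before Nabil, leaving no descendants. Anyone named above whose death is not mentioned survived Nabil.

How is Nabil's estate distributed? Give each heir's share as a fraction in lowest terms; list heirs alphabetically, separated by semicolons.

Fahad 1/3; Karim 1/9; Maysoon 1/9; Rashida 1/9; Umar 1/3

Neither parent survives and there are no descendants, so the estate passes to Nabil's siblings and their issue per stirpes.
Ghada left no surviving issue, so that branch lapses and is disregarded.
The estate is divided into 3 equal shares of 1/3 among Khalida, Umar, Fahad.
Khalida predeceased; the 1/3 allotted to Khalida's branch passes to Khalida's issue by representation.
The 1/3 is divided into 3 equal shares of 1/9 among Maysoon, Rashida, Karim.
Maysoon is living and takes 1/9.
Rashida is living and takes 1/9.
Karim is living and takes 1/9.
Umar is living and takes 1/3.
Fahad is living and takes 1/3.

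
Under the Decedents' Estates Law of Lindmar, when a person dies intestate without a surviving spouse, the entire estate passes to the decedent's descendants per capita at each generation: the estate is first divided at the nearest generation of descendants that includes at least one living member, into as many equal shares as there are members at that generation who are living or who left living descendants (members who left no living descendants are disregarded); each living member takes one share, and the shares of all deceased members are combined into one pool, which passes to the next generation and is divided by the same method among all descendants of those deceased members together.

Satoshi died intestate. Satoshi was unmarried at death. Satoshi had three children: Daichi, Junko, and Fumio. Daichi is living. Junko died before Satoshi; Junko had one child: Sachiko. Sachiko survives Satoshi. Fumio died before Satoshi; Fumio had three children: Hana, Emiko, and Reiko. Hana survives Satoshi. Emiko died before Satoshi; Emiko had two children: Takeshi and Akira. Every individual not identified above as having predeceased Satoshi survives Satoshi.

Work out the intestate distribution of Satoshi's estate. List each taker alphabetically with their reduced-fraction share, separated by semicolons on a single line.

Akira 1/12; Daichi 1/3; Hana 1/6; Reiko 1/6; Sachiko 1/6; Takeshi 1/12

There is no surviving spouse, so the entire estate passes to Satoshi's descendants per capita at each generation.
At generation 1 (Daichi, Junko, Fumio) there are 3 shares of (1)/3 = 1/3 each.
Living: Daichi — each takes 1/3.
Deceased: Junko and Fumio. Their combined 2/3 is pooled and carried to generation 2.
At generation 2 (Sachiko, Hana, Emiko, Reiko) there are 4 shares of (2/3)/4 = 1/6 each.
Living: Sachiko, Hana, and Reiko — each takes 1/6.
Deceased: Emiko. That 1/6 share is carried to generation 3.
At generation 3 (Takeshi, Akira) there are 2 shares of (1/6)/2 = 1/12 each.
Living: Takeshi and Akira — each takes 1/12.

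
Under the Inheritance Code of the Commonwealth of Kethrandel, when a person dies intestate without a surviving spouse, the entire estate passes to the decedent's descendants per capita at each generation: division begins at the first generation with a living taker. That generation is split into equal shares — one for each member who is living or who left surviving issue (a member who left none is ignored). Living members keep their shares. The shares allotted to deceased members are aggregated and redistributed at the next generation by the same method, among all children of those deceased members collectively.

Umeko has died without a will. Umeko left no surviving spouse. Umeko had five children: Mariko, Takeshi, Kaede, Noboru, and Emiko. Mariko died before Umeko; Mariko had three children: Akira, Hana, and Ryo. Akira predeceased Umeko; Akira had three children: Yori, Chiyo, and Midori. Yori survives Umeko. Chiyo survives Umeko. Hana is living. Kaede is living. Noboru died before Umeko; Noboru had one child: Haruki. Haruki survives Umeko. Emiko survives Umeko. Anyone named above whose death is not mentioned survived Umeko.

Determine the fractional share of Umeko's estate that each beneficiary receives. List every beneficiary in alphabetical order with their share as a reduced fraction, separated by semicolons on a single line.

There is no surviving spouse, so the entire estate passes to Umeko's descendants per capita at each generation.
At generation 1 (Mariko, Takeshi, Kaede, Noboru, Emiko) there are 5 shares of (1)/5 = 1/5 each.
Living: Takeshi, Kaede, and Emiko — each takes 1/5.
Deceased: Mariko and Noboru. Their combined 2/5 is pooled and carried to generation 2.
At generation 2 (Akira, Hana, Ryo, Haruki) there are 4 shares of (2/5)/4 = 1/10 each.
Living: Hana, Ryo, and Haruki — each takes 1/10.
Deceased: Akira. That 1/10 share is carried to generation 3.
At generation 3 (Yori, Chiyo, Midori) there are 3 shares of (1/10)/3 = 1/30 each.
Living: Yori, Chiyo, and Midori — each takes 1/30.

Chiyo 1/30; Emiko 1/5; Hana 1/10; Haruki 1/10; Kaede 1/5; Midori 1/30; Ryo 1/10; Takeshi 1/5; Yori 1/30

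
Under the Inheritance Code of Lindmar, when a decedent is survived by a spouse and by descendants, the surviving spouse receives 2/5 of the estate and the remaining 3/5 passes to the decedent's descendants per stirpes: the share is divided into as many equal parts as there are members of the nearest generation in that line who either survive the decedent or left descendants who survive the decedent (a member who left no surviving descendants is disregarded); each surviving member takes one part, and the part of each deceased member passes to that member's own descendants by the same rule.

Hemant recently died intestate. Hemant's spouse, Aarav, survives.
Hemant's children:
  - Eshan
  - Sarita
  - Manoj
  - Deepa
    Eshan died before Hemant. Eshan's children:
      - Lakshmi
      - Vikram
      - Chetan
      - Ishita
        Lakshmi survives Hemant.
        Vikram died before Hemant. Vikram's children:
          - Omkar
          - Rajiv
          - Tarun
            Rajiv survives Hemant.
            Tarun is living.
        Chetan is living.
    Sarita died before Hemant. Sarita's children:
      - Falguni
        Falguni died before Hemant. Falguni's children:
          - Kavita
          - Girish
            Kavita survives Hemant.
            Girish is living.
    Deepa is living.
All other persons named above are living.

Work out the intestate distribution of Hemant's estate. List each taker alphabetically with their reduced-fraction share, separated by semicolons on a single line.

Aarav, as surviving spouse, takes 2/5.
The remaining 3/5 passes to Hemant's descendants per stirpes.
The 3/5 is divided into 4 equal shares of 3/20 among Eshan, Sarita, Manoj, Deepa.
Eshan predeceased; the 3/20 allotted to Eshan's branch passes to Eshan's issue by representation.
The 3/20 is divided into 4 equal shares of 3/80 among Lakshmi, Vikram, Chetan, Ishita.
Lakshmi is living and takes 3/80.
Vikram predeceased; the 3/80 allotted to Vikram's branch passes to Vikram's issue by representation.
The 3/80 is divided into 3 equal shares of 1/80 among Omkar, Rajiv, Tarun.
Omkar is living and takes 1/80.
Rajiv is living and takes 1/80.
Tarun is living and takes 1/80.
Chetan is living and takes 3/80.
Ishita is living and takes 3/80.
Sarita predeceased; the 3/20 allotted to Sarita's branch passes to Sarita's issue by representation.
Falguni's line is the sole branch at this level, so the full 3/20 passes to Falguni's issue by representation.
The 3/20 is divided into 2 equal shares of 3/40 among Kavita, Girish.
Kavita is living and takes 3/40.
Girish is living and takes 3/40.
Manoj is living and takes 3/20.
Deepa is living and takes 3/20.

Aarav 2/5; Chetan 3/80; Deepa 3/20; Girish 3/40; Ishita 3/80; Kavita 3/40; Lakshmi 3/80; Manoj 3/20; Omkar 1/80; Rajiv 1/80; Tarun 1/80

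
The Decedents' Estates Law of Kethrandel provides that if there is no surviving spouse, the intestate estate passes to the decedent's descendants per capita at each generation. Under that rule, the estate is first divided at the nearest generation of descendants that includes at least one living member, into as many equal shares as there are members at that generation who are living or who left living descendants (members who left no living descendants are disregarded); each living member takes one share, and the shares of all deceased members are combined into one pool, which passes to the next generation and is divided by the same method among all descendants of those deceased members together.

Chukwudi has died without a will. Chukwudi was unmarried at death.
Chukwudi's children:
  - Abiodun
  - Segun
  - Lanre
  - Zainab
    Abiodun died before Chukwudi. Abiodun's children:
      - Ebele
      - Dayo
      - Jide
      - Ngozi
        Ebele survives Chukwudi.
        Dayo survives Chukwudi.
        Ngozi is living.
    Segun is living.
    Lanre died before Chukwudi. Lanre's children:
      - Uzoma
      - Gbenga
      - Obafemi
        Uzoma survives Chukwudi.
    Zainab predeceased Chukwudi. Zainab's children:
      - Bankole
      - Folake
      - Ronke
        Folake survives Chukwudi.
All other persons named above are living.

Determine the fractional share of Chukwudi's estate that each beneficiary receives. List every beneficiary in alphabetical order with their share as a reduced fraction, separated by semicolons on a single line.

There is no surviving spouse, so the entire estate passes to Chukwudi's descendants per capita at each generation.
At generation 1 (Abiodun, Segun, Lanre, Zainab) there are 4 shares of (1)/4 = 1/4 each.
Living: Segun — each takes 1/4.
Deceased: Abiodun, Lanre, and Zainab. Their combined 3/4 is pooled and carried to generation 2.
At generation 2 (Ebele, Dayo, Jide, Ngozi, Uzoma, Gbenga, Obafemi, Bankole, Folake, Ronke) there are 10 shares of (3/4)/10 = 3/40 each.
Living: Ebele, Dayo, Jide, Ngozi, Uzoma, Gbenga, Obafemi, Bankole, Folake, and Ronke — each takes 3/40.

Bankole 3/40; Dayo 3/40; Ebele 3/40; Folake 3/40; Gbenga 3/40; Jide 3/40; Ngozi 3/40; Obafemi 3/40; Ronke 3/40; Segun 1/4; Uzoma 3/40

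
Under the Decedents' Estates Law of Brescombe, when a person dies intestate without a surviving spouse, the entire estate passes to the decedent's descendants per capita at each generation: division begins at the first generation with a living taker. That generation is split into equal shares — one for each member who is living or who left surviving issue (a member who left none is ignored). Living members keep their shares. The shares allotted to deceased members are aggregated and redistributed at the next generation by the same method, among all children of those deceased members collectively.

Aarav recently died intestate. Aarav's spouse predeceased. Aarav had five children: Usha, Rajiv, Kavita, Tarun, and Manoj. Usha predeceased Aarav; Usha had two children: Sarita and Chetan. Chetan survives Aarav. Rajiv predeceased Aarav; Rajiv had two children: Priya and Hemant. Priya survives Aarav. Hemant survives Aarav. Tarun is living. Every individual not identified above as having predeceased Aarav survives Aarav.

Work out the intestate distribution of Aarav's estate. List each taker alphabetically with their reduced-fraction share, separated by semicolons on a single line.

There is no surviving spouse, so the entire estate passes to Aarav's descendants per capita at each generation.
At generation 1 (Usha, Rajiv, Kavita, Tarun, Manoj) there are 5 shares of (1)/5 = 1/5 each.
Living: Kavita, Tarun, and Manoj — each takes 1/5.
Deceased: Usha and Rajiv. Their combined 2/5 is pooled and carried to generation 2.
At generation 2 (Sarita, Chetan, Priya, Hemant) there are 4 shares of (2/5)/4 = 1/10 each.
Living: Sarita, Chetan, Priya, and Hemant — each takes 1/10.

Chetan 1/10; Hemant 1/10; Kavita 1/5; Manoj 1/5; Priya 1/10; Sarita 1/10; Tarun 1/5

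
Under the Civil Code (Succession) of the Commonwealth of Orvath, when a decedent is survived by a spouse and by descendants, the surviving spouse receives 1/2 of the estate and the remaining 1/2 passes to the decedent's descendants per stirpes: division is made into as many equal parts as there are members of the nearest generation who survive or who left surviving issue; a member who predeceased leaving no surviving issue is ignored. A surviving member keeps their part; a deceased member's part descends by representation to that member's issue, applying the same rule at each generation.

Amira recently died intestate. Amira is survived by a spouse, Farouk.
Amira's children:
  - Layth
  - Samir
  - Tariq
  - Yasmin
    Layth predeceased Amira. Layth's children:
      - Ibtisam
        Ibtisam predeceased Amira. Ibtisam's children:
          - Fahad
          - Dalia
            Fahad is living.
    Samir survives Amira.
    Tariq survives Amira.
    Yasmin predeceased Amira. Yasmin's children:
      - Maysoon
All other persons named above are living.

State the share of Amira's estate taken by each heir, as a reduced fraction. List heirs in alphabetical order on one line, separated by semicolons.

Dalia 1/16; Fahad 1/16; Farouk 1/2; Maysoon 1/8; Samir 1/8; Tariq 1/8

Farouk, as surviving spouse, takes 1/2.
The remaining 1/2 passes to Amira's descendants per stirpes.
The 1/2 is divided into 4 equal shares of 1/8 among Layth, Samir, Tariq, Yasmin.
Layth predeceased; the 1/8 allotted to Layth's branch passes to Layth's issue by representation.
Ibtisam's line is the sole branch at this level, so the full 1/8 passes to Ibtisam's issue by representation.
The 1/8 is divided into 2 equal shares of 1/16 among Fahad, Dalia.
Fahad is living and takes 1/16.
Dalia is living and takes 1/16.
Samir is living and takes 1/8.
Tariq is living and takes 1/8.
Yasmin predeceased; the 1/8 allotted to Yasmin's branch passes to Yasmin's issue by representation.
Maysoon is the sole taker at this level and receives the full 1/8.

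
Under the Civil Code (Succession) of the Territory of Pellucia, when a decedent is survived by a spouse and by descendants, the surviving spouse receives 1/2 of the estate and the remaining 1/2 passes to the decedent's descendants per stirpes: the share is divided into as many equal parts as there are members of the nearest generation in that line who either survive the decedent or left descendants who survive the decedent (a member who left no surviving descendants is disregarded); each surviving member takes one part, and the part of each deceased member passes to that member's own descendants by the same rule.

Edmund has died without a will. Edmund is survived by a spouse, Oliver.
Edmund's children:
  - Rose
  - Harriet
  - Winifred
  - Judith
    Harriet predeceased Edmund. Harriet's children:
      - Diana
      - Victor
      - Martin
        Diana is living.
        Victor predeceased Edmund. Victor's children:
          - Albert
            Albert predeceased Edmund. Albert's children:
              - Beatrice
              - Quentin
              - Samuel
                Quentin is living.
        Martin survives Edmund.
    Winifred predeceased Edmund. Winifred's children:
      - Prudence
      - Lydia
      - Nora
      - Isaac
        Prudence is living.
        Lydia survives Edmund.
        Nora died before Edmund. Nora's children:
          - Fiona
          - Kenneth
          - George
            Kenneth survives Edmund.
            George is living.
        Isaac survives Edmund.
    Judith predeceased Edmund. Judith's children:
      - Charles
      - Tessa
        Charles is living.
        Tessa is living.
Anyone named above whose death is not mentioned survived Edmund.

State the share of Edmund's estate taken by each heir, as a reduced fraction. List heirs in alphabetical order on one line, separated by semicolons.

Beatrice 1/72; Charles 1/16; Diana 1/24; Fiona 1/96; George 1/96; Isaac 1/32; Kenneth 1/96; Lydia 1/32; Martin 1/24; Oliver 1/2; Prudence 1/32; Quentin 1/72; Rose 1/8; Samuel 1/72; Tessa 1/16

Oliver, as surviving spouse, takes 1/2.
The remaining 1/2 passes to Edmund's descendants per stirpes.
The 1/2 is divided into 4 equal shares of 1/8 among Rose, Harriet, Winifred, Judith.
Rose is living and takes 1/8.
Harriet predeceased; the 1/8 allotted to Harriet's branch passes to Harriet's issue by representation.
The 1/8 is divided into 3 equal shares of 1/24 among Diana, Victor, Martin.
Diana is living and takes 1/24.
Victor predeceased; the 1/24 allotted to Victor's branch passes to Victor's issue by representation.
Albert's line is the sole branch at this level, so the full 1/24 passes to Albert's issue by representation.
The 1/24 is divided into 3 equal shares of 1/72 among Beatrice, Quentin, Samuel.
Beatrice is living and takes 1/72.
Quentin is living and takes 1/72.
Samuel is living and takes 1/72.
Martin is living and takes 1/24.
Winifred predeceased; the 1/8 allotted to Winifred's branch passes to Winifred's issue by representation.
The 1/8 is divided into 4 equal shares of 1/32 among Prudence, Lydia, Nora, Isaac.
Prudence is living and takes 1/32.
Lydia is living and takes 1/32.
Nora predeceased; the 1/32 allotted to Nora's branch passes to Nora's issue by representation.
The 1/32 is divided into 3 equal shares of 1/96 among Fiona, Kenneth, George.
Fiona is living and takes 1/96.
Kenneth is living and takes 1/96.
George is living and takes 1/96.
Isaac is living and takes 1/32.
Judith predeceased; the 1/8 allotted to Judith's branch passes to Judith's issue by representation.
The 1/8 is divided into 2 equal shares of 1/16 among Charles, Tessa.
Charles is living and takes 1/16.
Tessa is living and takes 1/16.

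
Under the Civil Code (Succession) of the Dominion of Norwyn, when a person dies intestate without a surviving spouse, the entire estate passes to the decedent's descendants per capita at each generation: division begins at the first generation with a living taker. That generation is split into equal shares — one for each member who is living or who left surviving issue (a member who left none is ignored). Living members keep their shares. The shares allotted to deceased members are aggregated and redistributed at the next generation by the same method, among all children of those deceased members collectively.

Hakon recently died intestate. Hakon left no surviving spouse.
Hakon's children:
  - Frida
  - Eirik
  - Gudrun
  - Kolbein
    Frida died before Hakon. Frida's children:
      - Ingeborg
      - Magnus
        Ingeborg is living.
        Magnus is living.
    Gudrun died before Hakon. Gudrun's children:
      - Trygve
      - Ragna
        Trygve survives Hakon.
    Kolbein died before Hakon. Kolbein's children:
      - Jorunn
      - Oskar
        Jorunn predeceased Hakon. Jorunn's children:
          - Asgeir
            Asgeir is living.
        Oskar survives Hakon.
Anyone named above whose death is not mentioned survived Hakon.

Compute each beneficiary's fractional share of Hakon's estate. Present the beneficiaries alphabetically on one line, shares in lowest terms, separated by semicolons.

Asgeir 1/8; Eirik 1/4; Ingeborg 1/8; Magnus 1/8; Oskar 1/8; Ragna 1/8; Trygve 1/8

There is no surviving spouse, so the entire estate passes to Hakon's descendants per capita at each generation.
At generation 1 (Frida, Eirik, Gudrun, Kolbein) there are 4 shares of (1)/4 = 1/4 each.
Living: Eirik — each takes 1/4.
Deceased: Frida, Gudrun, and Kolbein. Their combined 3/4 is pooled and carried to generation 2.
At generation 2 (Ingeborg, Magnus, Trygve, Ragna, Jorunn, Oskar) there are 6 shares of (3/4)/6 = 1/8 each.
Living: Ingeborg, Magnus, Trygve, Ragna, and Oskar — each takes 1/8.
Deceased: Jorunn. That 1/8 share is carried to generation 3.
At generation 3 (Asgeir) there are 1 shares of (1/8)/1 = 1/8 each.
Living: Asgeir — each takes 1/8.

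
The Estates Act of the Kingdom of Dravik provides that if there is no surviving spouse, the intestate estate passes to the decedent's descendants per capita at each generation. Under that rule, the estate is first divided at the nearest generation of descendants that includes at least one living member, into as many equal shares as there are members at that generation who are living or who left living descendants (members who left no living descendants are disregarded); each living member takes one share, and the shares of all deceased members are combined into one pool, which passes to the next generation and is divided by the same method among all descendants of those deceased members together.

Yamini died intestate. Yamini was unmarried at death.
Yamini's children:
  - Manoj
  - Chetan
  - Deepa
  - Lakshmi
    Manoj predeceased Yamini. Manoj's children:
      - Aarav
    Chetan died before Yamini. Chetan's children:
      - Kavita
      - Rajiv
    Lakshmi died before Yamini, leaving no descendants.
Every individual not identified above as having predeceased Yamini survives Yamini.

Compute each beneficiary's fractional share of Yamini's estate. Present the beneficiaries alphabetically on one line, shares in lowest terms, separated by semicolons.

Aarav 2/9; Deepa 1/3; Kavita 2/9; Rajiv 2/9

There is no surviving spouse, so the entire estate passes to Yamini's descendants per capita at each generation.
At generation 1 (Manoj, Chetan, Deepa) there are 3 shares of (1)/3 = 1/3 each.
Living: Deepa — each takes 1/3.
Deceased: Manoj and Chetan. Their combined 2/3 is pooled and carried to generation 2.
At generation 2 (Aarav, Kavita, Rajiv) there are 3 shares of (2/3)/3 = 2/9 each.
Living: Aarav, Kavita, and Rajiv — each takes 2/9.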